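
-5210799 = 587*(-8877)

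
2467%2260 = 207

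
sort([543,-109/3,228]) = [-109/3,228,543]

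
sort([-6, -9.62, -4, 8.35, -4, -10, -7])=[-10, -9.62, -7, -6, -4, -4, 8.35]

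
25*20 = 500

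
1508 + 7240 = 8748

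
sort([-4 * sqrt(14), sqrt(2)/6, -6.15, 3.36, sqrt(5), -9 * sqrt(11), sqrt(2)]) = [-9 * sqrt(11), -4 * sqrt(14), -6.15, sqrt(2)/6, sqrt(2), sqrt(5), 3.36]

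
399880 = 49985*8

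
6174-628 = 5546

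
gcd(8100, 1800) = 900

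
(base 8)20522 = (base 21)j74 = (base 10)8530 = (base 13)3b62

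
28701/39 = 9567/13 ≈ 735.92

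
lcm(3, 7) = 21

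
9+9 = 18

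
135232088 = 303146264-167914176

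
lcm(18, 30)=90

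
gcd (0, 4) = 4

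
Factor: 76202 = 2^1*7^1*5443^1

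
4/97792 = 1/24448 ≈ 0.0000409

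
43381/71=611=611.00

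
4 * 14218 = 56872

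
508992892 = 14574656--494418236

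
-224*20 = -4480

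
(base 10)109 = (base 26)45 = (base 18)61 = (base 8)155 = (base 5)414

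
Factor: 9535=5^1 * 1907^1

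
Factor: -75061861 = -1*7^1*10723123^1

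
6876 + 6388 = 13264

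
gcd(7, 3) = 1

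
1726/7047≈0.245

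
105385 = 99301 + 6084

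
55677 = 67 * 831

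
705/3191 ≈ 0.221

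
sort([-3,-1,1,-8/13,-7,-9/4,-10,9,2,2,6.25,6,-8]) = [-10,-8,-7,-3,-9/4,-1,-8/13,1,2,2,6,6.25,9]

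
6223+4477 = 10700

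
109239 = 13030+96209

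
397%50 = 47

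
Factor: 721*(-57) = -1*3^1*7^1*19^1*103^1 = -41097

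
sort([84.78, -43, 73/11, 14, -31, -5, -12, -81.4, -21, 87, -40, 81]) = [-81.4, -43, -40, -31, -21, -12, -5, 73/11, 14, 81, 84.78, 87]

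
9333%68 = 17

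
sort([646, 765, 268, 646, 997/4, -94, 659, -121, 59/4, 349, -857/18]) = [-121, -94, -857/18, 59/4, 997/4, 268, 349, 646, 646, 659, 765]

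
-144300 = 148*(-975) 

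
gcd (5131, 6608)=7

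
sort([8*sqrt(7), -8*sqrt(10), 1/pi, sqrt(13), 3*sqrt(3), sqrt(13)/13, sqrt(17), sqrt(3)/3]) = [-8*sqrt(10), sqrt(13)/13, 1/pi, sqrt(3)/3, sqrt(13), sqrt(17), 3*sqrt(3), 8*sqrt(7)]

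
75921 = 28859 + 47062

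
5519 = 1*5519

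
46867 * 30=1406010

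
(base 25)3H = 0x5C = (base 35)2M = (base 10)92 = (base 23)40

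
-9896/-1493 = 6 + 938/1493 ≈ 6.63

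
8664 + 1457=10121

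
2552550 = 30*85085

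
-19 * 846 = -16074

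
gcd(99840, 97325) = 5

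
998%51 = 29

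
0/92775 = 0 = 0.00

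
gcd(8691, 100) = 1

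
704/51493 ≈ 0.0137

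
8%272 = 8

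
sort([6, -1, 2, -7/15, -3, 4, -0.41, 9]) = [-3, -1, -7/15, -0.41, 2, 4, 6, 9]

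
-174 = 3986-4160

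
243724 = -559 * (-436)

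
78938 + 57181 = 136119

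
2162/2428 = 1081/1214 ≈ 0.890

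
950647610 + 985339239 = 1935986849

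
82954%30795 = 21364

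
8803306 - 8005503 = 797803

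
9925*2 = 19850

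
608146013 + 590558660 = 1198704673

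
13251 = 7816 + 5435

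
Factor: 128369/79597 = 7^(-1)*83^(-1)*937^1 = 937/581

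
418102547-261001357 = 157101190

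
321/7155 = 107/2385 ≈ 0.0449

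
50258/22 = 2284 + 5/11 ≈ 2284.45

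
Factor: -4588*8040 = -1*2^5*3^1*5^1*31^1*37^1*67^1 = -36887520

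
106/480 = 53/240 ≈ 0.221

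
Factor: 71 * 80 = 2^4 * 5^1 * 71^1 = 5680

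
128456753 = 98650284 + 29806469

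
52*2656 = 138112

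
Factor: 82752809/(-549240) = -1*2^(-3)*3^(-1)*5^(-1)*19^1*23^(-1)*199^(-1)*4355411^1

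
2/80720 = 1/40360 ≈ 0.0000248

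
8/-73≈-0.110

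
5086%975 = 211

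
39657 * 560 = 22207920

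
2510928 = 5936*423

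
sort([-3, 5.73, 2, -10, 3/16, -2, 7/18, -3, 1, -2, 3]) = [-10, -3, -3, -2, -2, 3/16, 7/18, 1, 2, 3, 5.73]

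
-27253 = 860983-888236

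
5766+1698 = 7464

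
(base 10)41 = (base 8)51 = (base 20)21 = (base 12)35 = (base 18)25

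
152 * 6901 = 1048952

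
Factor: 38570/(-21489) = -1 * 2^1 * 3^(-1) * 5^1 * 7^1 * 13^(-1) = -70/39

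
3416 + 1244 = 4660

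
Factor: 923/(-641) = -1*13^1*71^1*641^(-1)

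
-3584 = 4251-7835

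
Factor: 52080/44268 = 2^2*5^1*17^(-1) = 20/17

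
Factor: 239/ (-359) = -1*239^1*359^ (-1)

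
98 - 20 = 78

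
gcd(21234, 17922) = 6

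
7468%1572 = 1180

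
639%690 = 639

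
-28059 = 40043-68102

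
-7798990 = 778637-8577627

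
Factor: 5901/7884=2^(-2) * 3^(-2) * 7^1 * 73^(-1) * 281^1=1967/2628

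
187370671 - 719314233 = -531943562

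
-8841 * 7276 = -64327116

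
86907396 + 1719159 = 88626555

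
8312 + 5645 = 13957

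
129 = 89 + 40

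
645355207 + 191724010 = 837079217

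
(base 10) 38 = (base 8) 46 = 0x26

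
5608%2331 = 946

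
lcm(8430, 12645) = 25290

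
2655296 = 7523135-4867839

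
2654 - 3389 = -735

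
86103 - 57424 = 28679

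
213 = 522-309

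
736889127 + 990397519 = 1727286646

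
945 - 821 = 124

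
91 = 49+42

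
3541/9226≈0.384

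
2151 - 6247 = -4096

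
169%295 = 169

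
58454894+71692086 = 130146980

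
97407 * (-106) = -10325142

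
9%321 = 9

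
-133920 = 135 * (-992)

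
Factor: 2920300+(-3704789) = -1 * 784489^1 = -784489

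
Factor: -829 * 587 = -1 * 587^1 * 829^1 = -486623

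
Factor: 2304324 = 2^2*3^2*11^2*23^2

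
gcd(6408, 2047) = 89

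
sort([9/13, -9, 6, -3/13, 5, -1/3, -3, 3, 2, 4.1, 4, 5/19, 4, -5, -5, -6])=[-9, -6, -5, -5, -3, -1/3, -3/13, 5/19, 9/13, 2, 3, 4, 4, 4.1, 5, 6]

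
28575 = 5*5715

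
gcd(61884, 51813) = 27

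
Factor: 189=3^3*7^1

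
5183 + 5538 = 10721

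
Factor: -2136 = -1*2^3*3^1*89^1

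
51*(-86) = -4386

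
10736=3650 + 7086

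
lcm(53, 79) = 4187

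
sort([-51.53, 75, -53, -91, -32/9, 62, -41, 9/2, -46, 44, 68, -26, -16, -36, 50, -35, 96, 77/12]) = [-91, -53, -51.53, -46, -41, -36, -35, -26, -16, -32/9, 9/2, 77/12, 44, 50, 62, 68, 75, 96]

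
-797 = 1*(-797)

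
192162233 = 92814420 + 99347813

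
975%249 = 228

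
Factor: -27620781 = -1*3^1*181^1*50867^1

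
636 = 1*636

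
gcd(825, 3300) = 825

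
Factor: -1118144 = -1*2^6*17471^1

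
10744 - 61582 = -50838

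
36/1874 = 18/937 ≈ 0.0192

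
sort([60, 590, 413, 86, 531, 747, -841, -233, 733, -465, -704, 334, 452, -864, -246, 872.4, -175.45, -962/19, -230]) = [-864, -841, -704, -465, -246, -233, -230, -175.45, -962/19, 60, 86, 334, 413, 452, 531, 590, 733, 747, 872.4]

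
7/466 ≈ 0.0150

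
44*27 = 1188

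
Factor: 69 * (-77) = -1 * 3^1 * 7^1 * 11^1 * 23^1 = -5313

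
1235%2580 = 1235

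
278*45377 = 12614806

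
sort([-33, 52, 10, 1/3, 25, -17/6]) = [-33, -17/6, 1/3, 10, 25, 52]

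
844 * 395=333380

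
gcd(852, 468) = 12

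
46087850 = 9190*5015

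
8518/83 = 102+52/83 ≈ 102.63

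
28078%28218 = 28078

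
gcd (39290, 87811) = 1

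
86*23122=1988492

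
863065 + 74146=937211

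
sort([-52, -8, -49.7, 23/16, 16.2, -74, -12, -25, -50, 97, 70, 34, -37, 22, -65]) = [-74, -65, -52, -50, -49.7, -37, -25, -12, -8, 23/16, 16.2, 22, 34, 70, 97]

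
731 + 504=1235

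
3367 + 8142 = 11509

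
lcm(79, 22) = 1738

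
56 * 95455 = 5345480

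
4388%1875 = 638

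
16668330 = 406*41055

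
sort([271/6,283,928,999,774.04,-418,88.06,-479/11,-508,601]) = [-508,-418,-479/11,271/6,88.06,283,601,774.04,928,999]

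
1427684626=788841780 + 638842846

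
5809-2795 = 3014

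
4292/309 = 13 + 275/309 ≈ 13.89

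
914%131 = 128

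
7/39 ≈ 0.179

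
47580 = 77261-29681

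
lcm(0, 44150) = 0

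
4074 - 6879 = -2805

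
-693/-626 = 1+67/626 ≈ 1.11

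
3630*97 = 352110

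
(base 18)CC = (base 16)E4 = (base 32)74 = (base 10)228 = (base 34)6O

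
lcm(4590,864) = 73440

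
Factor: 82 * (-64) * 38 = -1 * 2^8 * 19^1 * 41^1 = -199424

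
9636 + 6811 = 16447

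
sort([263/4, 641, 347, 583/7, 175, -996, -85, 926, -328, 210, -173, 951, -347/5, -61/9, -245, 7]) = [-996, -328, -245, -173, -85, -347/5, -61/9, 7, 263/4, 583/7, 175, 210, 347, 641, 926, 951]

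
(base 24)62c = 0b110110111100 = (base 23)6ek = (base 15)1096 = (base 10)3516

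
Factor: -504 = -1*2^3*3^2*7^1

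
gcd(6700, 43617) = 67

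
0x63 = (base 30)39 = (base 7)201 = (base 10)99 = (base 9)120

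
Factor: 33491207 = 17^1*1970071^1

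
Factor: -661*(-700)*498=2^3*3^1*5^2*7^1*83^1*661^1=230424600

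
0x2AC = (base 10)684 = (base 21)1BC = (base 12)490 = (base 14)36C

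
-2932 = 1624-4556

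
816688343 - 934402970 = -117714627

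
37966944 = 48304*786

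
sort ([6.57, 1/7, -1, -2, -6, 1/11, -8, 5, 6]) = [-8, -6, -2, -1, 1/11, 1/7, 5, 6, 6.57]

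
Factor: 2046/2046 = 1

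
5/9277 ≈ 0.000539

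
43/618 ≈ 0.0696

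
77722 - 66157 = 11565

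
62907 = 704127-641220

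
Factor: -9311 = -1 * 9311^1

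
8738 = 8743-5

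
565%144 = 133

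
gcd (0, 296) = 296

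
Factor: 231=3^1 * 7^1 * 11^1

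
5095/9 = 566 + 1/9 ≈ 566.11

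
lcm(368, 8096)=8096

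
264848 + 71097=335945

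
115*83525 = 9605375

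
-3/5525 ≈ -0.000543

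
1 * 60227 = 60227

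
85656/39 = 28552/13 ≈ 2196.31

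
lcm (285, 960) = 18240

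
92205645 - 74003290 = 18202355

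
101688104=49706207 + 51981897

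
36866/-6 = -6144 - 1/3 ≈ -6144.33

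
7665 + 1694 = 9359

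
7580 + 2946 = 10526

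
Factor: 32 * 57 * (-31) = -1 * 2^5 * 3^1 * 19^1 * 31^1 = -56544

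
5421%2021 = 1379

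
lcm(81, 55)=4455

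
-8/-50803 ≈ 0.000157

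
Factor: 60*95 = 2^2*3^1*5^2*19^1 = 5700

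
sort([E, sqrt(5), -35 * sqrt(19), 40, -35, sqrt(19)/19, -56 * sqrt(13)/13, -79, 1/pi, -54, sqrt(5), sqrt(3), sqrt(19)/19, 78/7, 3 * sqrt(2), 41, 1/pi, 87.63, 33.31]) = [-35 * sqrt(19), -79, -54, -35, -56 * sqrt(13)/13, sqrt(19)/19, sqrt(19)/19, 1/pi, 1/pi, sqrt(3), sqrt(5), sqrt(5), E, 3 * sqrt(2), 78/7, 33.31, 40, 41, 87.63]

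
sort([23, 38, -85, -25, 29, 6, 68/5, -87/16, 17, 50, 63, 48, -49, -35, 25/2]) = [-85, -49, -35, -25, -87/16, 6, 25/2, 68/5, 17, 23, 29, 38, 48, 50, 63]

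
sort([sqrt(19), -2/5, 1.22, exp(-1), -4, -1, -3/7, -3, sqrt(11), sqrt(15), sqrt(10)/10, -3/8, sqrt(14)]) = [-4, -3, -1, -3/7, -2/5, -3/8, sqrt(10)/10, exp(-1), 1.22, sqrt(11), sqrt(14), sqrt(15), sqrt(19)]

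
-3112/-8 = 389 = 389.00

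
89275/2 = 44637 + 1/2 = 44637.50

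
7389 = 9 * 821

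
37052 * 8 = 296416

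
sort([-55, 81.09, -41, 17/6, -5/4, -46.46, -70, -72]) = [-72, -70, -55, -46.46, -41, -5/4, 17/6, 81.09]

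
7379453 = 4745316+2634137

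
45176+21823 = 66999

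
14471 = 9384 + 5087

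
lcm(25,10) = 50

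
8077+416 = 8493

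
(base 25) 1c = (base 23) 1e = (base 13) 2b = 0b100101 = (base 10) 37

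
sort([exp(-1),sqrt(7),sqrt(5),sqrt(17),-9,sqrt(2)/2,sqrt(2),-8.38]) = [-9,-8.38,exp(-1),sqrt(2)/2,sqrt(2),sqrt(5),sqrt(7),sqrt(17)]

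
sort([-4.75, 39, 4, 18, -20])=[-20, -4.75, 4, 18, 39]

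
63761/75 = 850 + 11/75 ≈ 850.15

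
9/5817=3/1939 ≈ 0.00155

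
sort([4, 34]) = [4, 34]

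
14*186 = 2604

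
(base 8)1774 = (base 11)848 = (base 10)1020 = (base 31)11s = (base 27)1al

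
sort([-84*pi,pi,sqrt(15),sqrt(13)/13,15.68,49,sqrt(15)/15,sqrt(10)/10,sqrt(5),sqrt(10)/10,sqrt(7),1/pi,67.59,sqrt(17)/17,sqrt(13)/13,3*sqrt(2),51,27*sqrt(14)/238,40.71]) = [-84*pi,sqrt(17)/17,sqrt(15)/15,sqrt(13)/13,sqrt(13)/13,sqrt(10)/10,sqrt(10)/10,1/pi,27*sqrt(14)/238,sqrt(5),sqrt(7),pi,sqrt(15),3*sqrt(2),15.68,40.71,49,51,67.59]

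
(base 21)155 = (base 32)h7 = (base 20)17b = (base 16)227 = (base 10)551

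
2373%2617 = 2373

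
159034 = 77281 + 81753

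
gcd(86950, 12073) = 1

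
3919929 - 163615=3756314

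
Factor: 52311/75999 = 7^(-1)*11^(-1)*53^1 = 53/77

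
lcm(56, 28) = 56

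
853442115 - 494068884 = 359373231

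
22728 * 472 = 10727616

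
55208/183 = 301 + 125/183 ≈ 301.68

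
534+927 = 1461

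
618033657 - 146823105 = 471210552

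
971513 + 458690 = 1430203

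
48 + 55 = 103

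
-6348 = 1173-7521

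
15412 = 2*7706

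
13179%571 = 46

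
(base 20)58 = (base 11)99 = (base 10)108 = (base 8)154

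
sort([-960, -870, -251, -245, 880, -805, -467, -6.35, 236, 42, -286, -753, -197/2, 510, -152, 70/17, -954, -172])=[-960, -954, -870, -805, -753, -467, -286, -251, -245, -172, -152, -197/2, -6.35, 70/17, 42, 236, 510, 880]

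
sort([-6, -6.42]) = [-6.42, -6]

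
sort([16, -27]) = [-27, 16]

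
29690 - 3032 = 26658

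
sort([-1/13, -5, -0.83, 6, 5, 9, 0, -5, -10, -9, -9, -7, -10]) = [-10, -10, -9, -9, -7, -5, -5, -0.83, -1/13, 0, 5, 6, 9]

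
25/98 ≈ 0.255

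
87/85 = 1 + 2/85 ≈ 1.02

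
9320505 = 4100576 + 5219929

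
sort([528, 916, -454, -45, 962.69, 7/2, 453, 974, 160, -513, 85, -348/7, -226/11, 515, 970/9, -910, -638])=[-910, -638, -513, -454, -348/7, -45, -226/11, 7/2, 85, 970/9, 160, 453, 515, 528, 916, 962.69, 974]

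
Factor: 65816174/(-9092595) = -1*2^1*3^(-1)*5^(-1)*317^1*103811^1*606173^(-1)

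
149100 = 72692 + 76408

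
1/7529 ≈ 0.000133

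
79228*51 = 4040628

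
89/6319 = 1/71 ≈ 0.0141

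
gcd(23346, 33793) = 1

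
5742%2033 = 1676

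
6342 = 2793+3549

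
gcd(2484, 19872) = 2484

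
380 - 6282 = -5902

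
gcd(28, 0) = 28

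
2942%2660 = 282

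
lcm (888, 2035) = 48840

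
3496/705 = 4 + 676/705 ≈ 4.96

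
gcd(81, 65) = 1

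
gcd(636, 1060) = 212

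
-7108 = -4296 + -2812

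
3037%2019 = 1018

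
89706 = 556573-466867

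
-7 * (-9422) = 65954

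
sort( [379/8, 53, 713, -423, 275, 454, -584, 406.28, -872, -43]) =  [-872, -584, -423, -43, 379/8, 53, 275, 406.28, 454, 713]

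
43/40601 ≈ 0.00106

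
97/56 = 1 + 41/56 ≈ 1.73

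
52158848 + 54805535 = 106964383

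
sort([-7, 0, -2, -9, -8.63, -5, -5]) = [-9, -8.63, -7, -5, -5, -2, 0]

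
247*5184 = 1280448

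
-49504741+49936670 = 431929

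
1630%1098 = 532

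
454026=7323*62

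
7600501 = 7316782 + 283719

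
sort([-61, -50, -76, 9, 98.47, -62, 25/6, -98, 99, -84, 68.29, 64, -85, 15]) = [-98, -85, -84, -76, -62, -61, -50, 25/6, 9, 15, 64, 68.29, 98.47, 99]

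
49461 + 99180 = 148641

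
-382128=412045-794173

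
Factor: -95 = -1 * 5^1 * 19^1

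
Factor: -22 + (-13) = -1*5^1*7^1 = -35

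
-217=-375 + 158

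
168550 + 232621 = 401171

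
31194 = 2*15597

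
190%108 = 82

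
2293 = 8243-5950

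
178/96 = 1 + 41/48 ≈ 1.85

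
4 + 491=495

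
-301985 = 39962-341947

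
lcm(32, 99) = 3168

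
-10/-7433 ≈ 0.00135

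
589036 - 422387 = 166649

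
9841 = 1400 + 8441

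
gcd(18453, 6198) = 3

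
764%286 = 192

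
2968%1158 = 652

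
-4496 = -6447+1951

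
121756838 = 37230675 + 84526163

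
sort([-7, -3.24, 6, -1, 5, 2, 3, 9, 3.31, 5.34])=[-7, -3.24, -1, 2, 3, 3.31, 5, 5.34, 6, 9]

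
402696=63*6392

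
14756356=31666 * 466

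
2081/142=14 + 93/142 ≈ 14.65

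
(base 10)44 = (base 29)1f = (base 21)22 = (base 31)1d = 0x2c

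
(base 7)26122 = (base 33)6bs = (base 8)15415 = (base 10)6925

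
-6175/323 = -19 - 2/17 ≈ -19.12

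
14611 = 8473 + 6138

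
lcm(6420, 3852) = 19260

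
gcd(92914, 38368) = 2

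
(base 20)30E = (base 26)1KI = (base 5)14324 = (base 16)4BE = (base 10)1214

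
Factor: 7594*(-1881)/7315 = -1*2^1*3^2*5^(-1)*7^(-1)*3797^1 = -68346/35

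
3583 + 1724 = 5307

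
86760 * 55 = 4771800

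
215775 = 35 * 6165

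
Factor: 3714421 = 97^1*149^1*257^1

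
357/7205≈0.0495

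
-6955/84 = -82 - 67/84≈-82.80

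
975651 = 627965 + 347686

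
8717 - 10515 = -1798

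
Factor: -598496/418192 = -1*2^1*317^1*443^(-1) = -634/443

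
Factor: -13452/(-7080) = 2^(-1)*5^(-1)*19^1 = 19/10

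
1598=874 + 724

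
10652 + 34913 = 45565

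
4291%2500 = 1791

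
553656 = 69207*8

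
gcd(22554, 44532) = 18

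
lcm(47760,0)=0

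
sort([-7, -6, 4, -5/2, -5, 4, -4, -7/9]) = [-7, -6, -5, -4, -5/2, -7/9, 4, 4]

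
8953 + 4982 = 13935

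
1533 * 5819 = 8920527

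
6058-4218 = 1840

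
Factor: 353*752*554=2^5*47^1*277^1*353^1=147062624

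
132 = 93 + 39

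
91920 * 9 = 827280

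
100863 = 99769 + 1094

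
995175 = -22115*(-45)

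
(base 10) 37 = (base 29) 18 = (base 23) 1e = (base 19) 1i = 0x25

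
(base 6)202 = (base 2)1001010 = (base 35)24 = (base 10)74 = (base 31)2c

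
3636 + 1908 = 5544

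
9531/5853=3177/1951 ≈ 1.63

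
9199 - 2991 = 6208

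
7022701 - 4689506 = 2333195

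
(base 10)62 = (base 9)68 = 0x3e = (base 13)4a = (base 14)46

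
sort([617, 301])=[301, 617]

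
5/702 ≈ 0.00712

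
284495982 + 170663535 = 455159517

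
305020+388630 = 693650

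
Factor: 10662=2^1*3^1*1777^1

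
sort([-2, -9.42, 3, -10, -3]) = [-10, -9.42, -3, -2, 3]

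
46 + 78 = 124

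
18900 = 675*28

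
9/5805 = 1/645≈0.00155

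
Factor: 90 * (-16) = -1 * 2^5 * 3^2 * 5^1 = -1440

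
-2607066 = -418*6237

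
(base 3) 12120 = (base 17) 8e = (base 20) 7a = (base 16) 96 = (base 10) 150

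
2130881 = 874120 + 1256761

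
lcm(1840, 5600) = 128800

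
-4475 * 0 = 0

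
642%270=102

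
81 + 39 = 120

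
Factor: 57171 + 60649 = 2^2 * 5^1 * 43^1 * 137^1 = 117820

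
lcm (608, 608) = 608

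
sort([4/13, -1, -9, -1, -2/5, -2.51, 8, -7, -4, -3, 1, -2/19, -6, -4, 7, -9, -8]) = [-9, -9, -8, -7, -6, -4, -4, -3, -2.51, -1, -1, -2/5, -2/19, 4/13, 1, 7, 8]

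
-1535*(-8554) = 13130390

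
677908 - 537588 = 140320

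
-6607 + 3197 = -3410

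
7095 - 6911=184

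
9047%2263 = 2258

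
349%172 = 5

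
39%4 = 3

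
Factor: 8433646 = 2^1 * 13^1 * 547^1 * 593^1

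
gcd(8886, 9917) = 1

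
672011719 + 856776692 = 1528788411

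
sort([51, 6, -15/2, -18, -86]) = [-86, -18, -15/2, 6, 51]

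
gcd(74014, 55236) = 2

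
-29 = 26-55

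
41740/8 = 10435/2 = 5217.50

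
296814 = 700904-404090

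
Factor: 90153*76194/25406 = 3^8*7^1*17^1*53^1*83^1*12703^ (-1) = 3434558841/12703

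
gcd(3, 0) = 3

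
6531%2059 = 354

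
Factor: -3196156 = -1 * 2^2 * 61^1 * 13099^1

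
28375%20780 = 7595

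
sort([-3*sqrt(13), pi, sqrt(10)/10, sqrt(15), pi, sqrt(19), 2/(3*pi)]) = [-3*sqrt(13), 2/(3*pi), sqrt(10)/10, pi, pi, sqrt(15), sqrt(19)]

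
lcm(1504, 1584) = 148896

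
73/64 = 1 + 9/64 ≈ 1.14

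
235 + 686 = 921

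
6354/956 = 6 + 309/478≈6.65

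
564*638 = 359832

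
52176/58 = 26088/29 ≈ 899.59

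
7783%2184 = 1231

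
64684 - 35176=29508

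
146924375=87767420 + 59156955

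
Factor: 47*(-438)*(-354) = 2^2*3^2*47^1*59^1*73^1 = 7287444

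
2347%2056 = 291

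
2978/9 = 330 + 8/9≈330.89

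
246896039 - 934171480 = -687275441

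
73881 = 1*73881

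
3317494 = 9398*353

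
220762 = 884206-663444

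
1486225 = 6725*221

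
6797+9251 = 16048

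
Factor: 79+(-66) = 13^1 = 13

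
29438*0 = 0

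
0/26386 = 0 = 0.00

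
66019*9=594171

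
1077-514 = 563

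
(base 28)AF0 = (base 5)231020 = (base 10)8260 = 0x2044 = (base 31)8IE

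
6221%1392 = 653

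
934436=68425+866011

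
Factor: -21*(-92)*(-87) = -1*2^2*3^2*7^1*23^1*29^1 = -168084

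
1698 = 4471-2773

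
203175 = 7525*27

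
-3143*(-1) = 3143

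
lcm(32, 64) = 64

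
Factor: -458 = -1*2^1*229^1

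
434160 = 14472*30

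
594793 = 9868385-9273592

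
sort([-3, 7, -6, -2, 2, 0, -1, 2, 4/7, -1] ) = [-6, -3, -2, -1, -1, 0, 4/7, 2, 2, 7] 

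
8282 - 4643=3639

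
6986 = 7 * 998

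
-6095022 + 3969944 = -2125078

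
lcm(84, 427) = 5124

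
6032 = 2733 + 3299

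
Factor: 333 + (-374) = -1 * 41^1 = -41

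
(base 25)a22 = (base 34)5fc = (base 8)14236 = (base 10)6302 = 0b1100010011110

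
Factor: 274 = 2^1*137^1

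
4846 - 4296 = 550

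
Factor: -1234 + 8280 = 2^1*13^1*271^1 = 7046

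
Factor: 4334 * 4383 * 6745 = 2^1 * 3^2 * 5^1 * 11^1 * 19^1 * 71^1 * 197^1 * 487^1 = 128127493890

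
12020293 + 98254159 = 110274452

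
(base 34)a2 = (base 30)bc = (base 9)420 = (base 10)342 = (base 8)526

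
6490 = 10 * 649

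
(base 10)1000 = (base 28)17k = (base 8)1750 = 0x3e8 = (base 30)13a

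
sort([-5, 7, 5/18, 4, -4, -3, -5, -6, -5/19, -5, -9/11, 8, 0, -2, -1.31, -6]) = [-6, -6, -5, -5, -5, -4, -3, -2, -1.31, -9/11, -5/19, 0, 5/18, 4, 7, 8]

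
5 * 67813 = 339065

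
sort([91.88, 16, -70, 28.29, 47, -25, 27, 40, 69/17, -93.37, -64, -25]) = [-93.37, -70, -64, -25, -25, 69/17, 16, 27, 28.29, 40, 47, 91.88]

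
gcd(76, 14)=2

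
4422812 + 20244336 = 24667148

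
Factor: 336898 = 2^1*168449^1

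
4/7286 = 2/3643≈0.000549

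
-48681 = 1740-50421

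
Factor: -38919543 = -1 * 3^1 * 13^1 * 19^1 * 53^1 * 991^1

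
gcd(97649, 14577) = 1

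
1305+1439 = 2744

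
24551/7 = 3507 + 2/7 ≈ 3507.29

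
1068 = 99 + 969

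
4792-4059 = 733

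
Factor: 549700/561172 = 5^2 * 23^1 * 587^(-1) = 575/587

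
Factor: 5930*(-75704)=-1*2^4*5^1*593^1*9463^1=-448924720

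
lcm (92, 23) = 92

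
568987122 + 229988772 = 798975894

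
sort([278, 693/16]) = [693/16, 278]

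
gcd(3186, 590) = 118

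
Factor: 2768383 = 43^1*64381^1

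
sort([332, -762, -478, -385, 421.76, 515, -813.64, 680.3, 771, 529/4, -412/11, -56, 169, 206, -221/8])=[-813.64, -762, -478, -385, -56, -412/11, -221/8, 529/4, 169, 206, 332, 421.76, 515, 680.3, 771]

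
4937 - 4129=808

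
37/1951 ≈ 0.0190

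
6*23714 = 142284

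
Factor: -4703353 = -1*4703353^1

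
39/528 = 13/176 ≈ 0.0739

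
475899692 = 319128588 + 156771104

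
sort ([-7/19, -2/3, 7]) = [-2/3, -7/19, 7]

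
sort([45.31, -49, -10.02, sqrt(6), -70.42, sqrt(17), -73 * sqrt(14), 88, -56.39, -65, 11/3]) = [-73 * sqrt(14), -70.42, -65, -56.39, -49, -10.02, sqrt(6), 11/3, sqrt(17), 45.31, 88]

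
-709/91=-7 - 72/91 ≈ -7.79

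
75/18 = 25/6 ≈ 4.17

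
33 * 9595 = 316635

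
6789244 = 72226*94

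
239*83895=20050905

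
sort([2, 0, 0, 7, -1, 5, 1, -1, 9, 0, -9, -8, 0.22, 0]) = [-9, -8, -1, -1, 0, 0, 0, 0, 0.22, 1, 2, 5, 7, 9]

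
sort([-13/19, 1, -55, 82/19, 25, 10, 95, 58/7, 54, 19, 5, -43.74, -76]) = [-76, -55, -43.74, -13/19, 1, 82/19, 5, 58/7, 10, 19, 25, 54, 95]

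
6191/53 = 116 + 43/53 ≈ 116.81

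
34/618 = 17/309 ≈ 0.0550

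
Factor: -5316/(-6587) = 2^2*3^1*7^(-1)*443^1*941^(-1)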